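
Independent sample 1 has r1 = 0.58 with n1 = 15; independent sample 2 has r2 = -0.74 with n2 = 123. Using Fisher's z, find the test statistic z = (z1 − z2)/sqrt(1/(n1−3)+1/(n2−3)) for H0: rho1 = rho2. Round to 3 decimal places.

z1 = atanh(0.58) = 0.662463,  z2 = atanh(-0.74) = -0.950479
SE = √(1/(n1−3) + 1/(n2−3)) = √(1/12 + 1/120) = √(0.0833333 + 0.0083333) = √0.0916666 = 0.302765
z = (z1 − z2)/SE = (0.662463 − (-0.950479)) / 0.302765 = 1.612942 / 0.302765 = 5.327

5.327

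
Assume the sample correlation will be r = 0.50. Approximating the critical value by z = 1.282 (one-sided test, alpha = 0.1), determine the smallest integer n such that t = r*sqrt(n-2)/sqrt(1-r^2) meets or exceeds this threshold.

Need r·√(n−2)/√(1−r²) ≥ 1.282
√(n−2) ≥ 1.282·√(1−0.2500) / 0.50 = 1.282·0.866025 / 0.50 = 2.2205
n−2 ≥ 4.9306  ⇒  n ≥ 6.9306
Smallest integer n = 7

7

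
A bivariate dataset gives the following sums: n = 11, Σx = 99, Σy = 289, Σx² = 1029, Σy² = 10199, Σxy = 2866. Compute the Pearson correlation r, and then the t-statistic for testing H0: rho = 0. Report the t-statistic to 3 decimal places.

S_xy = nΣxy − ΣxΣy = 11·2866 − 99·289 = 31526 − 28611 = 2915
S_xx = nΣx² − (Σx)² = 11·1029 − 99² = 11319 − 9801 = 1518
S_yy = nΣy² − (Σy)² = 11·10199 − 289² = 112189 − 83521 = 28668
r = S_xy / √(S_xx·S_yy) = 2915 / √(1518·28668) = 2915 / √43518024 = 2915 / 6596.8192 = 0.4419
t = r·√(n−2)/√(1−r²) = 0.4419·√9 / √(1−0.195276) = 1.325700 / 0.897064 = 1.478

1.478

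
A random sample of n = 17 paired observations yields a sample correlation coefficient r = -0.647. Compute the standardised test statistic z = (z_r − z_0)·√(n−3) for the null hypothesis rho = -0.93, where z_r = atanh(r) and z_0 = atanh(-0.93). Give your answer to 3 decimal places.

3.324

Fisher z: atanh(-0.647) = -0.770121, atanh(-0.93) = -1.658390
z = (z_r − z_0)·√(n−3) = (-0.770121 − (-1.658390))·√14 = 0.888269 · 3.741657 = 3.324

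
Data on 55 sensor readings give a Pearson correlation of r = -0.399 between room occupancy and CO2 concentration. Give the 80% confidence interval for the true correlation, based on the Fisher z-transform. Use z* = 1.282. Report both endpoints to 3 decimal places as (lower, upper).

(-0.537, -0.240)

Fisher z: z_r = atanh(r) = ½·ln((1+(-0.399))/(1−(-0.399))) = -0.422459
SE(z) = 1/√(n−3) = 1/√52 = 0.138675
80% ⇒ z* = 1.282; margin = 1.282·0.138675 = 0.177781
CI on z-scale: (-0.600240, -0.244678)
Back-transform: tanh(-0.600240) = -0.537220, tanh(-0.244678) = -0.239909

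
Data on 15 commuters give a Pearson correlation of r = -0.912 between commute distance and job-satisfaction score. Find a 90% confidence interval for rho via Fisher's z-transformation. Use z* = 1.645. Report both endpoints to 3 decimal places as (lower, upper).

(-0.965, -0.787)

Fisher z: z_r = atanh(r) = ½·ln((1+(-0.912))/(1−(-0.912))) = -1.539284
SE(z) = 1/√(n−3) = 1/√12 = 0.288675
90% ⇒ z* = 1.645; margin = 1.645·0.288675 = 0.474870
CI on z-scale: (-2.014154, -1.064414)
Back-transform: tanh(-2.014154) = -0.965014, tanh(-1.064414) = -0.787347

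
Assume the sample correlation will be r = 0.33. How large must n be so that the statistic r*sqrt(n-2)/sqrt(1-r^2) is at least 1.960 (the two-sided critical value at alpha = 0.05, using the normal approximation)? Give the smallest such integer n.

r√(n−2)/√(1−r²) ≥ 1.960  ⇔  n−2 ≥ (1.960)²·(1−r²)/r²
(1−r²)/r² = (1−0.1089)/0.1089 = 8.1827
n ≥ 2 + 3.8416·8.1827 = 2 + 31.4347 = 33.4347
⌈33.4347⌉ = 34

34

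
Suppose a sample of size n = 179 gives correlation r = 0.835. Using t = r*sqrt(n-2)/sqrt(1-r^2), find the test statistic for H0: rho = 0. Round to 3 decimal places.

20.189

t = r·√(n−2) / √(1−r²) with r = 0.835, n = 179
  = 0.835·√177 / √(1 − 0.697225)
  = 0.835·13.304135 / 0.550250
  = 11.108953 / 0.550250 = 20.189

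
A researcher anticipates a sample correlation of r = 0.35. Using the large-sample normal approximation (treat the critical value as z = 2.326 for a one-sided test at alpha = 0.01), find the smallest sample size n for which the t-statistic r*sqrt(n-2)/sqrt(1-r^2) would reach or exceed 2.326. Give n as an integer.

41

r√(n−2)/√(1−r²) ≥ 2.326  ⇔  n−2 ≥ (2.326)²·(1−r²)/r²
(1−r²)/r² = (1−0.1225)/0.1225 = 7.1633
n ≥ 2 + 5.410276·7.1633 = 2 + 38.7554 = 40.7554
⌈40.7554⌉ = 41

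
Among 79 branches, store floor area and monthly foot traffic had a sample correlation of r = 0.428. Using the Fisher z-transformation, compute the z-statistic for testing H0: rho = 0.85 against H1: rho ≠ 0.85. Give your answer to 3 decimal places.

-6.963

z_r = atanh(0.428) = 0.457446,  z_0 = atanh(0.85) = 1.256153
SE = 1/√(n−3) = 1/√76 = 0.114708
z = (z_r − z_0)/SE = (0.457446 − 1.256153) / 0.114708 = -0.798707 / 0.114708 = -6.963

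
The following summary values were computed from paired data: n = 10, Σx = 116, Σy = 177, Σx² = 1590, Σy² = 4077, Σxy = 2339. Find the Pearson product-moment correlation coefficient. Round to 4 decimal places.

0.5950

S_xy = nΣxy − ΣxΣy = 10·2339 − 116·177 = 23390 − 20532 = 2858
S_xx = nΣx² − (Σx)² = 10·1590 − 116² = 15900 − 13456 = 2444
S_yy = nΣy² − (Σy)² = 10·4077 − 177² = 40770 − 31329 = 9441
r = S_xy / √(S_xx·S_yy) = 2858 / √(2444·9441) = 2858 / √23073804 = 2858 / 4803.5200 = 0.5950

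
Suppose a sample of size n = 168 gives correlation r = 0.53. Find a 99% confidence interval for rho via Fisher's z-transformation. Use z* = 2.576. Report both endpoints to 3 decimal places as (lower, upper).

Fisher z: z_r = atanh(r) = ½·ln((1+0.53)/(1−0.53)) = 0.590145
SE(z) = 1/√(n−3) = 1/√165 = 0.077850
99% ⇒ z* = 2.576; margin = 2.576·0.077850 = 0.200542
CI on z-scale: (0.389603, 0.790687)
Back-transform: tanh(0.389603) = 0.371018, tanh(0.790687) = 0.658798

(0.371, 0.659)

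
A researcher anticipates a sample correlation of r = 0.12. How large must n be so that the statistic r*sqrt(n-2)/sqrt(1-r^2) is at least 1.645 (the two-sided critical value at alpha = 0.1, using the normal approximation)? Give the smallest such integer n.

r√(n−2)/√(1−r²) ≥ 1.645  ⇔  n−2 ≥ (1.645)²·(1−r²)/r²
(1−r²)/r² = (1−0.0144)/0.0144 = 68.4444
n ≥ 2 + 2.706025·68.4444 = 2 + 185.2123 = 187.2123
⌈187.2123⌉ = 188

188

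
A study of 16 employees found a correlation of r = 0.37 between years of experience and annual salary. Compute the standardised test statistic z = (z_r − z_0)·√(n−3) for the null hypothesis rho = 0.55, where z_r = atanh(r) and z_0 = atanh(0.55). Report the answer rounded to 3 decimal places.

Fisher z: atanh(0.37) = 0.388423, atanh(0.55) = 0.618381
z = (z_r − z_0)·√(n−3) = (0.388423 − 0.618381)·√13 = -0.229958 · 3.605551 = -0.829

-0.829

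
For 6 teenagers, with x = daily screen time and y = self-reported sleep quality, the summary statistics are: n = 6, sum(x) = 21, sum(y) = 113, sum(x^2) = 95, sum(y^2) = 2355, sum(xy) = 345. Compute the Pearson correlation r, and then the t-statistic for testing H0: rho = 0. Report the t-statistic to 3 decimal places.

S_xy = nΣxy − ΣxΣy = 6·345 − 21·113 = 2070 − 2373 = -303
S_xx = nΣx² − (Σx)² = 6·95 − 21² = 570 − 441 = 129
S_yy = nΣy² − (Σy)² = 6·2355 − 113² = 14130 − 12769 = 1361
r = S_xy / √(S_xx·S_yy) = -303 / √(129·1361) = -303 / √175569 = -303 / 419.0095 = -0.7231
t = r·√(n−2)/√(1−r²) = -0.7231·√4 / √(1−0.522874) = -1.446200 / 0.690743 = -2.094

-2.094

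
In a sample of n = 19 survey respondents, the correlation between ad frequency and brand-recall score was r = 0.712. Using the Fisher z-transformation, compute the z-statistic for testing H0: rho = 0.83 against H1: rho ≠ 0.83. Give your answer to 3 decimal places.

Fisher z: atanh(0.712) = 0.891229, atanh(0.83) = 1.188136
z = (z_r − z_0)·√(n−3) = (0.891229 − 1.188136)·√16 = -0.296907 · 4.000000 = -1.188

-1.188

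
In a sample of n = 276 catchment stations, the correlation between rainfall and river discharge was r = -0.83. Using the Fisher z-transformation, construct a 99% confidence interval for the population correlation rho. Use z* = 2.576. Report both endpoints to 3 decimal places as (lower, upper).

(-0.873, -0.775)

Fisher z: z_r = atanh(r) = ½·ln((1+(-0.83))/(1−(-0.83))) = -1.188136
SE(z) = 1/√(n−3) = 1/√273 = 0.060523
99% ⇒ z* = 2.576; margin = 2.576·0.060523 = 0.155907
CI on z-scale: (-1.344043, -1.032229)
Back-transform: tanh(-1.344043) = -0.872640, tanh(-1.032229) = -0.774801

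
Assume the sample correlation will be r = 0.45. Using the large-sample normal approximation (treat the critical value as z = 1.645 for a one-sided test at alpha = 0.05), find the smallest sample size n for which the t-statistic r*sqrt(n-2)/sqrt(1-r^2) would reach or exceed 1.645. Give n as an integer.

13

Need r·√(n−2)/√(1−r²) ≥ 1.645
√(n−2) ≥ 1.645·√(1−0.2025) / 0.45 = 1.645·0.893029 / 0.45 = 3.2645
n−2 ≥ 10.6570  ⇒  n ≥ 12.6570
Smallest integer n = 13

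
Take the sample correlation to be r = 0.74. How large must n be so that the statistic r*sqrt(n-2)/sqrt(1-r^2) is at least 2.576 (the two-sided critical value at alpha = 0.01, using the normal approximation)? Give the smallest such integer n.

8

r√(n−2)/√(1−r²) ≥ 2.576  ⇔  n−2 ≥ (2.576)²·(1−r²)/r²
(1−r²)/r² = (1−0.5476)/0.5476 = 0.8262
n ≥ 2 + 6.635776·0.8262 = 2 + 5.4825 = 7.4825
⌈7.4825⌉ = 8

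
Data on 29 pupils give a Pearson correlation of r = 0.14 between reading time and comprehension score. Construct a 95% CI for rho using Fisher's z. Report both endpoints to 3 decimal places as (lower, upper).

Fisher z: z_r = atanh(r) = ½·ln((1+0.14)/(1−0.14)) = 0.140926
SE(z) = 1/√(n−3) = 1/√26 = 0.196116
95% ⇒ z* = 1.960; margin = 1.960·0.196116 = 0.384387
CI on z-scale: (-0.243461, 0.525313)
Back-transform: tanh(-0.243461) = -0.238762, tanh(0.525313) = 0.481790

(-0.239, 0.482)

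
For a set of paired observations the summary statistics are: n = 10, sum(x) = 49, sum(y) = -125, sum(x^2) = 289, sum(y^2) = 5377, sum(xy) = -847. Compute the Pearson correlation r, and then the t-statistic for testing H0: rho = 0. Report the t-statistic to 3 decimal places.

-1.829

S_xy = nΣxy − ΣxΣy = 10·(-847) − 49·(-125) = -8470 − (-6125) = -2345
S_xx = nΣx² − (Σx)² = 10·289 − 49² = 2890 − 2401 = 489
S_yy = nΣy² − (Σy)² = 10·5377 − (-125)² = 53770 − 15625 = 38145
r = S_xy / √(S_xx·S_yy) = -2345 / √(489·38145) = -2345 / √18652905 = -2345 / 4318.9009 = -0.5430
t = r·√(n−2)/√(1−r²) = -0.5430·√8 / √(1−0.294849) = -1.535836 / 0.839733 = -1.829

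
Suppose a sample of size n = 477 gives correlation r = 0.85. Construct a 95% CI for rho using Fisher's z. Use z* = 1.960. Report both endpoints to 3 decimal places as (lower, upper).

Fisher z: z_r = atanh(r) = ½·ln((1+0.85)/(1−0.85)) = 1.256153
SE(z) = 1/√(n−3) = 1/√474 = 0.045932
95% ⇒ z* = 1.960; margin = 1.960·0.045932 = 0.090027
CI on z-scale: (1.166126, 1.346180)
Back-transform: tanh(1.166126) = 0.823026, tanh(1.346180) = 0.873149

(0.823, 0.873)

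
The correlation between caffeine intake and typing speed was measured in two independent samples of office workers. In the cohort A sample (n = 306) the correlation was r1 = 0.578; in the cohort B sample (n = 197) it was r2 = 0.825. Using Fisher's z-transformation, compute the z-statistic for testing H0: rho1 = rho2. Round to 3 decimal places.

-5.577

z1 = atanh(0.578) = 0.659454,  z2 = atanh(0.825) = 1.172275
SE = √(1/(n1−3) + 1/(n2−3)) = √(1/303 + 1/194) = √(0.0033003 + 0.0051546) = √0.0084549 = 0.091951
z = (z1 − z2)/SE = (0.659454 − 1.172275) / 0.091951 = -0.512821 / 0.091951 = -5.577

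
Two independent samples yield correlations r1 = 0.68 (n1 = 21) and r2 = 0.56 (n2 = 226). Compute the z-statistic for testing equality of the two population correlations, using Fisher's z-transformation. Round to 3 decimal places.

0.801

Fisher z-transforms: z1 = atanh(0.68) = 0.829114, z2 = atanh(0.56) = 0.632833; difference d = 0.196281
Var(d) = 1/18 + 1/223 = 0.0555556 + 0.0044843 = 0.0600399
z = d/√Var(d) = 0.196281 / √0.0600399 = 0.196281 / 0.245030 = 0.801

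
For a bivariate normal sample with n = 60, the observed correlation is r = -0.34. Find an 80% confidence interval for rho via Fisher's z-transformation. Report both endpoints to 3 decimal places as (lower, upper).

(-0.481, -0.182)

Fisher z: z_r = atanh(r) = ½·ln((1+(-0.34))/(1−(-0.34))) = -0.354093
SE(z) = 1/√(n−3) = 1/√57 = 0.132453
80% ⇒ z* = 1.282; margin = 1.282·0.132453 = 0.169805
CI on z-scale: (-0.523898, -0.184288)
Back-transform: tanh(-0.523898) = -0.480703, tanh(-0.184288) = -0.182230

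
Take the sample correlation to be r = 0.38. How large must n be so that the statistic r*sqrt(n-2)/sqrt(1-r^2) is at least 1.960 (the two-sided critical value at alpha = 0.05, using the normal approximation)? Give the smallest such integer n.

25

Need r·√(n−2)/√(1−r²) ≥ 1.960
√(n−2) ≥ 1.960·√(1−0.1444) / 0.38 = 1.960·0.924986 / 0.38 = 4.7710
n−2 ≥ 22.7624  ⇒  n ≥ 24.7624
Smallest integer n = 25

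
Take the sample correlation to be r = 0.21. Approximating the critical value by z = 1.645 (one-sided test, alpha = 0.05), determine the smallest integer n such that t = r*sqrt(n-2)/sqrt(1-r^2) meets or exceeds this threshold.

61

Need r·√(n−2)/√(1−r²) ≥ 1.645
√(n−2) ≥ 1.645·√(1−0.0441) / 0.21 = 1.645·0.977701 / 0.21 = 7.6587
n−2 ≥ 58.6557  ⇒  n ≥ 60.6557
Smallest integer n = 61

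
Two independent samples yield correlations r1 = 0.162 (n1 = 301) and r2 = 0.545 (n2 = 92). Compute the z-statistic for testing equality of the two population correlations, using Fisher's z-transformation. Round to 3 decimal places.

Fisher z-transforms: z1 = atanh(0.162) = 0.163440, z2 = atanh(0.545) = 0.611241; difference d = -0.447801
Var(d) = 1/298 + 1/89 = 0.0033557 + 0.0112360 = 0.0145917
z = d/√Var(d) = -0.447801 / √0.0145917 = -0.447801 / 0.120796 = -3.707

-3.707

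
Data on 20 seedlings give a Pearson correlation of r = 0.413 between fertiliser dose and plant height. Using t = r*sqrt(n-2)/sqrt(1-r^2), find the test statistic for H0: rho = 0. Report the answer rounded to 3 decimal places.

1.924

t = r·√(n−2) / √(1−r²) with r = 0.413, n = 20
  = 0.413·√18 / √(1 − 0.170569)
  = 0.413·4.242641 / 0.910731
  = 1.752211 / 0.910731 = 1.924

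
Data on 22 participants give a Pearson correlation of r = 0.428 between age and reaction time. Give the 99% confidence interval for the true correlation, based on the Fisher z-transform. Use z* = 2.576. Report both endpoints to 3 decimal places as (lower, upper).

Fisher z: z_r = atanh(r) = ½·ln((1+0.428)/(1−0.428)) = 0.457446
SE(z) = 1/√(n−3) = 1/√19 = 0.229416
99% ⇒ z* = 2.576; margin = 2.576·0.229416 = 0.590976
CI on z-scale: (-0.133530, 1.048422)
Back-transform: tanh(-0.133530) = -0.132742, tanh(1.048422) = 0.781192

(-0.133, 0.781)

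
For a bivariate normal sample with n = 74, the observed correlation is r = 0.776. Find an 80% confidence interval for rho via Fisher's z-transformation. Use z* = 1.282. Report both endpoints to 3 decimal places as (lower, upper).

z_r = atanh(0.776) = 1.035236;  SE = 1/√(n−3) = 1/√71 = 0.118678
z-limits: 1.035236 ± 1.282·0.118678 = 1.035236 ± 0.152145 = [0.883091, 1.187381]
ρ-limits: (tanh 0.883091, tanh 1.187381) = (0.708, 0.830)

(0.708, 0.830)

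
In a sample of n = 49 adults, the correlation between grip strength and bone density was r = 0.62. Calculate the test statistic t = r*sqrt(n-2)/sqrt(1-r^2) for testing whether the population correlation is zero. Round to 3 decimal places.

t = r·√(n−2) / √(1−r²) with r = 0.62, n = 49
  = 0.62·√47 / √(1 − 0.3844)
  = 0.62·6.855655 / 0.784602
  = 4.250506 / 0.784602 = 5.417

5.417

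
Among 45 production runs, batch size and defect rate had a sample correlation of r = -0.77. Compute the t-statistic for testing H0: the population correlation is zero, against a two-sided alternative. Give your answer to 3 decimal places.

-7.914

1 − r² = 1 − 0.5929 = 0.4071;  √(1−r²) = 0.638044
√(n−2) = √43 = 6.557439
t = r·√(n−2)/√(1−r²) = -0.77 · 6.557439 / 0.638044 = -7.914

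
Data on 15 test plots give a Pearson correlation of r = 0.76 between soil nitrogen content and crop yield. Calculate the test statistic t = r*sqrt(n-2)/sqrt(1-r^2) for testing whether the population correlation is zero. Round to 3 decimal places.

4.216

1 − r² = 1 − 0.5776 = 0.4224;  √(1−r²) = 0.649923
√(n−2) = √13 = 3.605551
t = r·√(n−2)/√(1−r²) = 0.76 · 3.605551 / 0.649923 = 4.216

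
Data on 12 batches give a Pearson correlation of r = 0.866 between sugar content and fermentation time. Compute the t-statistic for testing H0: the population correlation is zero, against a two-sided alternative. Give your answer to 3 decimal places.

t = r·√(n−2) / √(1−r²) with r = 0.866, n = 12
  = 0.866·√10 / √(1 − 0.749956)
  = 0.866·3.162278 / 0.500044
  = 2.738533 / 0.500044 = 5.477

5.477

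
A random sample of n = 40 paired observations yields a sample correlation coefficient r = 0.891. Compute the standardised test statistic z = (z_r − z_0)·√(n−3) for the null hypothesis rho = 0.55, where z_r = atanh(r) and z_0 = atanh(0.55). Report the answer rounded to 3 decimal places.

z_r = atanh(0.891) = 1.426757,  z_0 = atanh(0.55) = 0.618381
SE = 1/√(n−3) = 1/√37 = 0.164399
z = (z_r − z_0)/SE = (1.426757 − 0.618381) / 0.164399 = 0.808376 / 0.164399 = 4.917

4.917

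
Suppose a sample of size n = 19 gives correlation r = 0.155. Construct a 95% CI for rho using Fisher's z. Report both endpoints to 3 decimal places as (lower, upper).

(-0.322, 0.569)

Fisher z: z_r = atanh(r) = ½·ln((1+0.155)/(1−0.155)) = 0.156259
SE(z) = 1/√(n−3) = 1/√16 = 0.250000
95% ⇒ z* = 1.960; margin = 1.960·0.250000 = 0.490000
CI on z-scale: (-0.333741, 0.646259)
Back-transform: tanh(-0.333741) = -0.321878, tanh(0.646259) = 0.569146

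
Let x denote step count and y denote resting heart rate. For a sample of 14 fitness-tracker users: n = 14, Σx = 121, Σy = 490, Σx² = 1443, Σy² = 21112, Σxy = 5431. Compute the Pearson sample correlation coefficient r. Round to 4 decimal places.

S_xy = nΣxy − ΣxΣy = 14·5431 − 121·490 = 76034 − 59290 = 16744
S_xx = nΣx² − (Σx)² = 14·1443 − 121² = 20202 − 14641 = 5561
S_yy = nΣy² − (Σy)² = 14·21112 − 490² = 295568 − 240100 = 55468
r = S_xy / √(S_xx·S_yy) = 16744 / √(5561·55468) = 16744 / √308457548 = 16744 / 17562.9595 = 0.9534

0.9534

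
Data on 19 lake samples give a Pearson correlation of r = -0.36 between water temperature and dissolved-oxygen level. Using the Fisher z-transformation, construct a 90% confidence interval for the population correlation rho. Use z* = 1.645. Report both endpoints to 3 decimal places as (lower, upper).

(-0.657, 0.034)

z_r = atanh(-0.36) = -0.376886;  SE = 1/√(n−3) = 1/√16 = 0.250000
z-limits: -0.376886 ± 1.645·0.250000 = -0.376886 ± 0.411250 = [-0.788136, 0.034364]
ρ-limits: (tanh -0.788136, tanh 0.034364) = (-0.657, 0.034)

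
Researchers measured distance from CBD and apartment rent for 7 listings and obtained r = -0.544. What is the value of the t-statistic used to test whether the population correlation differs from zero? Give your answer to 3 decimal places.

t = r·√(n−2) / √(1−r²) with r = -0.544, n = 7
  = -0.544·√5 / √(1 − 0.295936)
  = -0.544·2.236068 / 0.839085
  = -1.216421 / 0.839085 = -1.450

-1.450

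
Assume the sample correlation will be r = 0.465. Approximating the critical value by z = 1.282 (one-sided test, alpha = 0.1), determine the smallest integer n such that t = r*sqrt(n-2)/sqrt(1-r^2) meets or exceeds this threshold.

Need r·√(n−2)/√(1−r²) ≥ 1.282
√(n−2) ≥ 1.282·√(1−0.216225) / 0.465 = 1.282·0.885311 / 0.465 = 2.4408
n−2 ≥ 5.9575  ⇒  n ≥ 7.9575
Smallest integer n = 8

8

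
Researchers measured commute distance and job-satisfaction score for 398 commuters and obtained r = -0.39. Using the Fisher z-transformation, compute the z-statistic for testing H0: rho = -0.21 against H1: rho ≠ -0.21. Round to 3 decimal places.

z_r = atanh(-0.39) = -0.411800,  z_0 = atanh(-0.21) = -0.213171
SE = 1/√(n−3) = 1/√395 = 0.050315
z = (z_r − z_0)/SE = (-0.411800 − (-0.213171)) / 0.050315 = -0.198629 / 0.050315 = -3.948

-3.948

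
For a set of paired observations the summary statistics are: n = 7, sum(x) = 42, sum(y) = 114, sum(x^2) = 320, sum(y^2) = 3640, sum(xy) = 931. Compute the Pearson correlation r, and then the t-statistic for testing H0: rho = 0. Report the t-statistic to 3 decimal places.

2.250

S_xy = nΣxy − ΣxΣy = 7·931 − 42·114 = 6517 − 4788 = 1729
S_xx = nΣx² − (Σx)² = 7·320 − 42² = 2240 − 1764 = 476
S_yy = nΣy² − (Σy)² = 7·3640 − 114² = 25480 − 12996 = 12484
r = S_xy / √(S_xx·S_yy) = 1729 / √(476·12484) = 1729 / √5942384 = 1729 / 2437.7006 = 0.7093
t = r·√(n−2)/√(1−r²) = 0.7093·√5 / √(1−0.503106) = 1.586043 / 0.704907 = 2.250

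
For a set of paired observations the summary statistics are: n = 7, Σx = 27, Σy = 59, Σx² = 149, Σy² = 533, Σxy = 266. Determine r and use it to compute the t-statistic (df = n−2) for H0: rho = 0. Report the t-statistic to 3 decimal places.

Numerator: nΣxy − (Σx)(Σy) = 7·266 − (27)(59) = 269
Denominator: √[(nΣx²−(Σx)²)(nΣy²−(Σy)²)]
  nΣx²−(Σx)² = 7·149 − 729 = 314;  nΣy²−(Σy)² = 7·533 − 3481 = 250
  √(314·250) = √78500 = 280.1785
r = 269 / 280.1785 = 0.9601
t = r·√(n−2)/√(1−r²) = 0.9601·√5 / √(1−0.921792) = 2.146849 / 0.279657 = 7.677

7.677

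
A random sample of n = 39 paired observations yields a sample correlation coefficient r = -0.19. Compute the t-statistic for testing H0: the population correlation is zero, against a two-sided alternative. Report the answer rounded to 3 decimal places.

-1.177

t = r·√(n−2) / √(1−r²) with r = -0.19, n = 39
  = -0.19·√37 / √(1 − 0.0361)
  = -0.19·6.082763 / 0.981784
  = -1.155725 / 0.981784 = -1.177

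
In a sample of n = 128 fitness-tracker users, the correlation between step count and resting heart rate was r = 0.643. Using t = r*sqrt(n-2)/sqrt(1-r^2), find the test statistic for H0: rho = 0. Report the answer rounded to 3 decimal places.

t = r·√(n−2) / √(1−r²) with r = 0.643, n = 128
  = 0.643·√126 / √(1 − 0.413449)
  = 0.643·11.224972 / 0.765866
  = 7.217657 / 0.765866 = 9.424

9.424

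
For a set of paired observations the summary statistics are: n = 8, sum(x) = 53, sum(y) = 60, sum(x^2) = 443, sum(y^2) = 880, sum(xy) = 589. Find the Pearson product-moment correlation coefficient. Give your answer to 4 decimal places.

0.9635

S_xy = nΣxy − ΣxΣy = 8·589 − 53·60 = 4712 − 3180 = 1532
S_xx = nΣx² − (Σx)² = 8·443 − 53² = 3544 − 2809 = 735
S_yy = nΣy² − (Σy)² = 8·880 − 60² = 7040 − 3600 = 3440
r = S_xy / √(S_xx·S_yy) = 1532 / √(735·3440) = 1532 / √2528400 = 1532 / 1590.0943 = 0.9635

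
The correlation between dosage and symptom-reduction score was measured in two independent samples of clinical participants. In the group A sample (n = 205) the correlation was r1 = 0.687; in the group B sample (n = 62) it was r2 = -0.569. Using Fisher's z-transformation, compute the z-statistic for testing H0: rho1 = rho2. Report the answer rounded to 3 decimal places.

z1 = atanh(0.687) = 0.842252,  z2 = atanh(-0.569) = -0.646043
SE = √(1/(n1−3) + 1/(n2−3)) = √(1/202 + 1/59) = √(0.0049505 + 0.0169492) = √0.0218997 = 0.147985
z = (z1 − z2)/SE = (0.842252 − (-0.646043)) / 0.147985 = 1.488295 / 0.147985 = 10.057

10.057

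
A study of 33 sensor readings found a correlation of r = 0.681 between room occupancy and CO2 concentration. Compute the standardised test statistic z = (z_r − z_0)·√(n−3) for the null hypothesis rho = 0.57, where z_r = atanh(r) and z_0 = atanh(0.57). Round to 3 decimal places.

Fisher z: atanh(0.681) = 0.830977, atanh(0.57) = 0.647523
z = (z_r − z_0)·√(n−3) = (0.830977 − 0.647523)·√30 = 0.183454 · 5.477226 = 1.005

1.005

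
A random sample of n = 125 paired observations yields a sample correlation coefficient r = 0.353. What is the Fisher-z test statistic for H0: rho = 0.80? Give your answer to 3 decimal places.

z_r = atanh(0.353) = 0.368867,  z_0 = atanh(0.80) = 1.098612
SE = 1/√(n−3) = 1/√122 = 0.090536
z = (z_r − z_0)/SE = (0.368867 − 1.098612) / 0.090536 = -0.729745 / 0.090536 = -8.060

-8.060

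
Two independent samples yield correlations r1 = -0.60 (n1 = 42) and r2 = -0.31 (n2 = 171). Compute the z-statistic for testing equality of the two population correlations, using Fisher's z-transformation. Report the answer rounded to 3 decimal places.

Fisher z-transforms: z1 = atanh(-0.60) = -0.693147, z2 = atanh(-0.31) = -0.320545; difference d = -0.372602
Var(d) = 1/39 + 1/168 = 0.0256410 + 0.0059524 = 0.0315934
z = d/√Var(d) = -0.372602 / √0.0315934 = -0.372602 / 0.177745 = -2.096

-2.096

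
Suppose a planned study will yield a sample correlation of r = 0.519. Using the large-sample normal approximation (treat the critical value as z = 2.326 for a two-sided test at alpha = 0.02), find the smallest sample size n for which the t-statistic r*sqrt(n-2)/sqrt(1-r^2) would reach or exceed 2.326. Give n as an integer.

17

r√(n−2)/√(1−r²) ≥ 2.326  ⇔  n−2 ≥ (2.326)²·(1−r²)/r²
(1−r²)/r² = (1−0.269361)/0.269361 = 2.7125
n ≥ 2 + 5.410276·2.7125 = 2 + 14.6754 = 16.6754
⌈16.6754⌉ = 17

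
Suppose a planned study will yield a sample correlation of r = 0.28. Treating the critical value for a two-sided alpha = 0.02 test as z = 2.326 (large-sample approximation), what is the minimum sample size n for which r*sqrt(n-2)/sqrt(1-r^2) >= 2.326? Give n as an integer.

Need r·√(n−2)/√(1−r²) ≥ 2.326
√(n−2) ≥ 2.326·√(1−0.0784) / 0.28 = 2.326·0.960000 / 0.28 = 7.9749
n−2 ≥ 63.5990  ⇒  n ≥ 65.5990
Smallest integer n = 66

66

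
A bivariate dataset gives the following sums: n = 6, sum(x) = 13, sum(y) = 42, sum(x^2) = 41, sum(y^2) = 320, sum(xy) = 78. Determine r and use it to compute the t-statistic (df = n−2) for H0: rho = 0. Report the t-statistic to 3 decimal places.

Numerator: nΣxy − (Σx)(Σy) = 6·78 − (13)(42) = -78
Denominator: √[(nΣx²−(Σx)²)(nΣy²−(Σy)²)]
  nΣx²−(Σx)² = 6·41 − 169 = 77;  nΣy²−(Σy)² = 6·320 − 1764 = 156
  √(77·156) = √12012 = 109.5993
r = -78 / 109.5993 = -0.7117
t = r·√(n−2)/√(1−r²) = -0.7117·√4 / √(1−0.506517) = -1.423400 / 0.702483 = -2.026

-2.026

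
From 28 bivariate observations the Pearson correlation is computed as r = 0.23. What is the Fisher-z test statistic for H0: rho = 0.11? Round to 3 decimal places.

Fisher z: atanh(0.23) = 0.234189, atanh(0.11) = 0.110447
z = (z_r − z_0)·√(n−3) = (0.234189 − 0.110447)·√25 = 0.123742 · 5.000000 = 0.619

0.619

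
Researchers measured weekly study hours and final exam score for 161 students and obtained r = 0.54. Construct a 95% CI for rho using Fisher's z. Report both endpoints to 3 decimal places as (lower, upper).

z_r = atanh(0.54) = 0.604156;  SE = 1/√(n−3) = 1/√158 = 0.079556
z-limits: 0.604156 ± 1.960·0.079556 = 0.604156 ± 0.155930 = [0.448226, 0.760086]
ρ-limits: (tanh 0.448226, tanh 0.760086) = (0.420, 0.641)

(0.420, 0.641)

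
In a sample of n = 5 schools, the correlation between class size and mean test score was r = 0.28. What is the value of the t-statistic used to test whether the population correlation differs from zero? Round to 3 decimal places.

0.505

1 − r² = 1 − 0.0784 = 0.9216;  √(1−r²) = 0.960000
√(n−2) = √3 = 1.732051
t = r·√(n−2)/√(1−r²) = 0.28 · 1.732051 / 0.960000 = 0.505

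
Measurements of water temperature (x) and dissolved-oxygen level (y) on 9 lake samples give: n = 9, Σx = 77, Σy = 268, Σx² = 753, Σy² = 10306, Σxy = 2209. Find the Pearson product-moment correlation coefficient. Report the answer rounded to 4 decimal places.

-0.1792

S_xy = nΣxy − ΣxΣy = 9·2209 − 77·268 = 19881 − 20636 = -755
S_xx = nΣx² − (Σx)² = 9·753 − 77² = 6777 − 5929 = 848
S_yy = nΣy² − (Σy)² = 9·10306 − 268² = 92754 − 71824 = 20930
r = S_xy / √(S_xx·S_yy) = -755 / √(848·20930) = -755 / √17748640 = -755 / 4212.9135 = -0.1792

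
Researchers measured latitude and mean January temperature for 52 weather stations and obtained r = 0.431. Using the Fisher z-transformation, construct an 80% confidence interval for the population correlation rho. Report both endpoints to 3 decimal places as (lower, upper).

z_r = atanh(0.431) = 0.461124;  SE = 1/√(n−3) = 1/√49 = 0.142857
z-limits: 0.461124 ± 1.282·0.142857 = 0.461124 ± 0.183143 = [0.277981, 0.644267]
ρ-limits: (tanh 0.277981, tanh 0.644267) = (0.271, 0.568)

(0.271, 0.568)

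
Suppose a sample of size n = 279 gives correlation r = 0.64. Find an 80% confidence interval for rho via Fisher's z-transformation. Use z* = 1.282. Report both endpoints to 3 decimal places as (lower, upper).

Fisher z: z_r = atanh(r) = ½·ln((1+0.64)/(1−0.64)) = 0.758174
SE(z) = 1/√(n−3) = 1/√276 = 0.060193
80% ⇒ z* = 1.282; margin = 1.282·0.060193 = 0.077167
CI on z-scale: (0.681007, 0.835341)
Back-transform: tanh(0.681007) = 0.592174, tanh(0.835341) = 0.683333

(0.592, 0.683)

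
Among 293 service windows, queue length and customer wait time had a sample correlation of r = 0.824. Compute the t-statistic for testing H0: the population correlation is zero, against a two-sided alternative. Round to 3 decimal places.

t = r·√(n−2) / √(1−r²) with r = 0.824, n = 293
  = 0.824·√291 / √(1 − 0.678976)
  = 0.824·17.058722 / 0.566590
  = 14.056387 / 0.566590 = 24.809

24.809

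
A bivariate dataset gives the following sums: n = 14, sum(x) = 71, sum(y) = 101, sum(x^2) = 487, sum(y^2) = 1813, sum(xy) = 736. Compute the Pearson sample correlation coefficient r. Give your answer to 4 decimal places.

S_xy = nΣxy − ΣxΣy = 14·736 − 71·101 = 10304 − 7171 = 3133
S_xx = nΣx² − (Σx)² = 14·487 − 71² = 6818 − 5041 = 1777
S_yy = nΣy² − (Σy)² = 14·1813 − 101² = 25382 − 10201 = 15181
r = S_xy / √(S_xx·S_yy) = 3133 / √(1777·15181) = 3133 / √26976637 = 3133 / 5193.9038 = 0.6032

0.6032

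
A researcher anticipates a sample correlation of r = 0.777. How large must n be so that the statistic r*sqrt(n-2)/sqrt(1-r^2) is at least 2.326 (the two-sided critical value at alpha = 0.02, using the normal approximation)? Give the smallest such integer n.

r√(n−2)/√(1−r²) ≥ 2.326  ⇔  n−2 ≥ (2.326)²·(1−r²)/r²
(1−r²)/r² = (1−0.603729)/0.603729 = 0.6564
n ≥ 2 + 5.410276·0.6564 = 2 + 3.5513 = 5.5513
⌈5.5513⌉ = 6

6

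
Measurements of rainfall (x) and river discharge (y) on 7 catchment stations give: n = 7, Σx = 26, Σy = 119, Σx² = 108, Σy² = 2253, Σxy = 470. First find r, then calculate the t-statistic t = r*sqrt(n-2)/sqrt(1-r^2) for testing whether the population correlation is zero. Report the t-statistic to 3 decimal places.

Numerator: nΣxy − (Σx)(Σy) = 7·470 − (26)(119) = 196
Denominator: √[(nΣx²−(Σx)²)(nΣy²−(Σy)²)]
  nΣx²−(Σx)² = 7·108 − 676 = 80;  nΣy²−(Σy)² = 7·2253 − 14161 = 1610
  √(80·1610) = √128800 = 358.8872
r = 196 / 358.8872 = 0.5461
t = r·√(n−2)/√(1−r²) = 0.5461·√5 / √(1−0.298225) = 1.221117 / 0.837720 = 1.458

1.458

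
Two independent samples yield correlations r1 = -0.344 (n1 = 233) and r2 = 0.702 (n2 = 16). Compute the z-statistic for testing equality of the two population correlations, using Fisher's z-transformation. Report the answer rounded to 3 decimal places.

-4.314

z1 = atanh(-0.344) = -0.358622,  z2 = atanh(0.702) = 0.871233
SE = √(1/(n1−3) + 1/(n2−3)) = √(1/230 + 1/13) = √(0.0043478 + 0.0769231) = √0.0812709 = 0.285081
z = (z1 − z2)/SE = (-0.358622 − 0.871233) / 0.285081 = -1.229855 / 0.285081 = -4.314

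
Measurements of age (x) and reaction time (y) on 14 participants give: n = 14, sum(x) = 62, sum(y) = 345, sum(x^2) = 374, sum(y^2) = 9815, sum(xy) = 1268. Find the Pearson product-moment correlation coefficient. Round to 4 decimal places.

Numerator: nΣxy − (Σx)(Σy) = 14·1268 − (62)(345) = -3638
Denominator: √[(nΣx²−(Σx)²)(nΣy²−(Σy)²)]
  nΣx²−(Σx)² = 14·374 − 3844 = 1392;  nΣy²−(Σy)² = 14·9815 − 119025 = 18385
  √(1392·18385) = √25591920 = 5058.8457
r = -3638 / 5058.8457 = -0.7191

-0.7191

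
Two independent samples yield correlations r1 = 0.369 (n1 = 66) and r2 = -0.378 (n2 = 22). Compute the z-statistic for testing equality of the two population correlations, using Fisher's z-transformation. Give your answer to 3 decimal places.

2.999

Fisher z-transforms: z1 = atanh(0.369) = 0.387265, z2 = atanh(-0.378) = -0.397724; difference d = 0.784989
Var(d) = 1/63 + 1/19 = 0.0158730 + 0.0526316 = 0.0685046
z = d/√Var(d) = 0.784989 / √0.0685046 = 0.784989 / 0.261734 = 2.999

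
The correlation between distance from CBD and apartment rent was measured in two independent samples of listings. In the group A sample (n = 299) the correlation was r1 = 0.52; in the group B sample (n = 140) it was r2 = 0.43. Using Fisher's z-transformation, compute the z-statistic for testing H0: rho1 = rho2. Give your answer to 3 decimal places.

Fisher z-transforms: z1 = atanh(0.52) = 0.576340, z2 = atanh(0.43) = 0.459897; difference d = 0.116443
Var(d) = 1/296 + 1/137 = 0.0033784 + 0.0072993 = 0.0106777
z = d/√Var(d) = 0.116443 / √0.0106777 = 0.116443 / 0.103333 = 1.127

1.127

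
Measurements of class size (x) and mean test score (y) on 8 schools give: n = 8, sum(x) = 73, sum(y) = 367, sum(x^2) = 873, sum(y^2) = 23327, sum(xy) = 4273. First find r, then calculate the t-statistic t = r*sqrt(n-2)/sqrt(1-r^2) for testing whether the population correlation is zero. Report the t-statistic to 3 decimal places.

S_xy = nΣxy − ΣxΣy = 8·4273 − 73·367 = 34184 − 26791 = 7393
S_xx = nΣx² − (Σx)² = 8·873 − 73² = 6984 − 5329 = 1655
S_yy = nΣy² − (Σy)² = 8·23327 − 367² = 186616 − 134689 = 51927
r = S_xy / √(S_xx·S_yy) = 7393 / √(1655·51927) = 7393 / √85939185 = 7393 / 9270.3390 = 0.7975
t = r·√(n−2)/√(1−r²) = 0.7975·√6 / √(1−0.636006) = 1.953468 / 0.603319 = 3.238

3.238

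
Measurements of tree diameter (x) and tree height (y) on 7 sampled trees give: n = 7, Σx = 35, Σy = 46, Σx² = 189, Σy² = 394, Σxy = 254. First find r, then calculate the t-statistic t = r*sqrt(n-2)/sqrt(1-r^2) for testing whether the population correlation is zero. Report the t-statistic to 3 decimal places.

2.017

Numerator: nΣxy − (Σx)(Σy) = 7·254 − (35)(46) = 168
Denominator: √[(nΣx²−(Σx)²)(nΣy²−(Σy)²)]
  nΣx²−(Σx)² = 7·189 − 1225 = 98;  nΣy²−(Σy)² = 7·394 − 2116 = 642
  √(98·642) = √62916 = 250.8306
r = 168 / 250.8306 = 0.6698
t = r·√(n−2)/√(1−r²) = 0.6698·√5 / √(1−0.448632) = 1.497718 / 0.742542 = 2.017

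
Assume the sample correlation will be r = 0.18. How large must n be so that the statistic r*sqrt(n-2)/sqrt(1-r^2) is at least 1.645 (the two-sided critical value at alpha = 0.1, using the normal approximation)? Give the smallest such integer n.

r√(n−2)/√(1−r²) ≥ 1.645  ⇔  n−2 ≥ (1.645)²·(1−r²)/r²
(1−r²)/r² = (1−0.0324)/0.0324 = 29.8642
n ≥ 2 + 2.706025·29.8642 = 2 + 80.8133 = 82.8133
⌈82.8133⌉ = 83

83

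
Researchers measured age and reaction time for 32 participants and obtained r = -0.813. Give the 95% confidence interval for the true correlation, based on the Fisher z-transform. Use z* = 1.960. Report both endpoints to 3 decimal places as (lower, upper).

Fisher z: z_r = atanh(r) = ½·ln((1+(-0.813))/(1−(-0.813))) = -1.135815
SE(z) = 1/√(n−3) = 1/√29 = 0.185695
95% ⇒ z* = 1.960; margin = 1.960·0.185695 = 0.363962
CI on z-scale: (-1.499777, -0.771853)
Back-transform: tanh(-1.499777) = -0.905108, tanh(-0.771853) = -0.648006

(-0.905, -0.648)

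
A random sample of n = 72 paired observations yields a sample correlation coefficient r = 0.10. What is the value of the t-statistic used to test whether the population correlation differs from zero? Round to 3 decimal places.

0.841

1 − r² = 1 − 0.0100 = 0.9900;  √(1−r²) = 0.994987
√(n−2) = √70 = 8.366600
t = r·√(n−2)/√(1−r²) = 0.10 · 8.366600 / 0.994987 = 0.841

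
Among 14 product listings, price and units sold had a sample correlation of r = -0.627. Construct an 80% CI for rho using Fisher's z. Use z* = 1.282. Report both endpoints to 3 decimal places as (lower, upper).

(-0.809, -0.336)

z_r = atanh(-0.627) = -0.736457;  SE = 1/√(n−3) = 1/√11 = 0.301511
z-limits: -0.736457 ± 1.282·0.301511 = -0.736457 ± 0.386537 = [-1.122994, -0.349920]
ρ-limits: (tanh -1.122994, tanh -0.349920) = (-0.809, -0.336)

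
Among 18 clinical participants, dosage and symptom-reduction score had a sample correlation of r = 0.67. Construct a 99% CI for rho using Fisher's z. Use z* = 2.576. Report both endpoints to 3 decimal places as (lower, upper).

(0.145, 0.901)

z_r = atanh(0.67) = 0.810743;  SE = 1/√(n−3) = 1/√15 = 0.258199
z-limits: 0.810743 ± 2.576·0.258199 = 0.810743 ± 0.665121 = [0.145622, 1.475864]
ρ-limits: (tanh 0.145622, tanh 1.475864) = (0.145, 0.901)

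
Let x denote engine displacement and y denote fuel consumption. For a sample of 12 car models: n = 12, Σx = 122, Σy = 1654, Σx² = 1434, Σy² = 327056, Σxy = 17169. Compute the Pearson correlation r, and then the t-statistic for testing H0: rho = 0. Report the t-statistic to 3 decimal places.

Numerator: nΣxy − (Σx)(Σy) = 12·17169 − (122)(1654) = 4240
Denominator: √[(nΣx²−(Σx)²)(nΣy²−(Σy)²)]
  nΣx²−(Σx)² = 12·1434 − 14884 = 2324;  nΣy²−(Σy)² = 12·327056 − 2735716 = 1188956
  √(2324·1188956) = √2763133744 = 52565.5186
r = 4240 / 52565.5186 = 0.0807
t = r·√(n−2)/√(1−r²) = 0.0807·√10 / √(1−0.006512) = 0.255196 / 0.996739 = 0.256

0.256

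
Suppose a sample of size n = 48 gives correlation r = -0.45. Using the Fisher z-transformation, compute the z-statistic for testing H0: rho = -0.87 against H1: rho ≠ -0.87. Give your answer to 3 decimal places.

z_r = atanh(-0.45) = -0.484700,  z_0 = atanh(-0.87) = -1.333080
SE = 1/√(n−3) = 1/√45 = 0.149071
z = (z_r − z_0)/SE = (-0.484700 − (-1.333080)) / 0.149071 = 0.848380 / 0.149071 = 5.691

5.691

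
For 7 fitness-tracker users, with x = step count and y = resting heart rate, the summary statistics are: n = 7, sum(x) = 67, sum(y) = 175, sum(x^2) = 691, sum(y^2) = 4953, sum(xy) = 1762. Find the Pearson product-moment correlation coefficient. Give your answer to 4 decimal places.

S_xy = nΣxy − ΣxΣy = 7·1762 − 67·175 = 12334 − 11725 = 609
S_xx = nΣx² − (Σx)² = 7·691 − 67² = 4837 − 4489 = 348
S_yy = nΣy² − (Σy)² = 7·4953 − 175² = 34671 − 30625 = 4046
r = S_xy / √(S_xx·S_yy) = 609 / √(348·4046) = 609 / √1408008 = 609 / 1186.5951 = 0.5132

0.5132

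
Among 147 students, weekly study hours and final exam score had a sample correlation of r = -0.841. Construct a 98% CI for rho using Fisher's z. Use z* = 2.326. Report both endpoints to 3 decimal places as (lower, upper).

(-0.889, -0.774)

Fisher z: z_r = atanh(r) = ½·ln((1+(-0.841))/(1−(-0.841))) = -1.224580
SE(z) = 1/√(n−3) = 1/√144 = 0.083333
98% ⇒ z* = 2.326; margin = 2.326·0.083333 = 0.193833
CI on z-scale: (-1.418413, -1.030747)
Back-transform: tanh(-1.418413) = -0.889267, tanh(-1.030747) = -0.774208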